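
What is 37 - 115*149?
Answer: -17098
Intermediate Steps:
37 - 115*149 = 37 - 17135 = -17098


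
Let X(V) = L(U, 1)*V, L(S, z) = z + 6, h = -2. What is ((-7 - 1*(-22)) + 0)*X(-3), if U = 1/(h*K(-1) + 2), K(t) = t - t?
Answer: -315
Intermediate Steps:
K(t) = 0
U = 1/2 (U = 1/(-2*0 + 2) = 1/(0 + 2) = 1/2 ≈ 0.50000)
L(S, z) = 6 + z
X(V) = 7*V (X(V) = (6 + 1)*V = 7*V)
((-7 - 1*(-22)) + 0)*X(-3) = ((-7 - 1*(-22)) + 0)*(7*(-3)) = ((-7 + 22) + 0)*(-21) = (15 + 0)*(-21) = 15*(-21) = -315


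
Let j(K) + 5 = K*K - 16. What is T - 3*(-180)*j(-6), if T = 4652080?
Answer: 4660180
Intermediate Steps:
j(K) = -21 + K**2 (j(K) = -5 + (K*K - 16) = -5 + (K**2 - 16) = -5 + (-16 + K**2) = -21 + K**2)
T - 3*(-180)*j(-6) = 4652080 - 3*(-180)*(-21 + (-6)**2) = 4652080 - (-540)*(-21 + 36) = 4652080 - (-540)*15 = 4652080 - 1*(-8100) = 4652080 + 8100 = 4660180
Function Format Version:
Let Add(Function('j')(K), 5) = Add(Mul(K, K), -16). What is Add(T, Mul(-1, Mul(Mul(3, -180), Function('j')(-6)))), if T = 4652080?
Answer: 4660180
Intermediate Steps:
Function('j')(K) = Add(-21, Pow(K, 2)) (Function('j')(K) = Add(-5, Add(Mul(K, K), -16)) = Add(-5, Add(Pow(K, 2), -16)) = Add(-5, Add(-16, Pow(K, 2))) = Add(-21, Pow(K, 2)))
Add(T, Mul(-1, Mul(Mul(3, -180), Function('j')(-6)))) = Add(4652080, Mul(-1, Mul(Mul(3, -180), Add(-21, Pow(-6, 2))))) = Add(4652080, Mul(-1, Mul(-540, Add(-21, 36)))) = Add(4652080, Mul(-1, Mul(-540, 15))) = Add(4652080, Mul(-1, -8100)) = Add(4652080, 8100) = 4660180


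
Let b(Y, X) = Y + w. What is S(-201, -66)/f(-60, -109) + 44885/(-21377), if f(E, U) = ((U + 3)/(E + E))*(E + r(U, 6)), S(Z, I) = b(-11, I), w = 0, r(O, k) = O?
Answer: -387926125/191473789 ≈ -2.0260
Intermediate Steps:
b(Y, X) = Y (b(Y, X) = Y + 0 = Y)
S(Z, I) = -11
f(E, U) = (3 + U)*(E + U)/(2*E) (f(E, U) = ((U + 3)/(E + E))*(E + U) = ((3 + U)/((2*E)))*(E + U) = ((3 + U)*(1/(2*E)))*(E + U) = ((3 + U)/(2*E))*(E + U) = (3 + U)*(E + U)/(2*E))
S(-201, -66)/f(-60, -109) + 44885/(-21377) = -11*(-120/((-109)² + 3*(-109) - 60*(3 - 109))) + 44885/(-21377) = -11*(-120/(11881 - 327 - 60*(-106))) + 44885*(-1/21377) = -11*(-120/(11881 - 327 + 6360)) - 44885/21377 = -11/((½)*(-1/60)*17914) - 44885/21377 = -11/(-8957/60) - 44885/21377 = -11*(-60/8957) - 44885/21377 = 660/8957 - 44885/21377 = -387926125/191473789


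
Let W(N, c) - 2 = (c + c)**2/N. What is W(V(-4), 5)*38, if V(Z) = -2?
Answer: -1824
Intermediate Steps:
W(N, c) = 2 + 4*c**2/N (W(N, c) = 2 + (c + c)**2/N = 2 + (2*c)**2/N = 2 + (4*c**2)/N = 2 + 4*c**2/N)
W(V(-4), 5)*38 = (2 + 4*5**2/(-2))*38 = (2 + 4*(-1/2)*25)*38 = (2 - 50)*38 = -48*38 = -1824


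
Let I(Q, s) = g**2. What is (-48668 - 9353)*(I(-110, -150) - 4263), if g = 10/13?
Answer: 41795253287/169 ≈ 2.4731e+8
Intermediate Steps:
g = 10/13 (g = 10*(1/13) = 10/13 ≈ 0.76923)
I(Q, s) = 100/169 (I(Q, s) = (10/13)**2 = 100/169)
(-48668 - 9353)*(I(-110, -150) - 4263) = (-48668 - 9353)*(100/169 - 4263) = -58021*(-720347/169) = 41795253287/169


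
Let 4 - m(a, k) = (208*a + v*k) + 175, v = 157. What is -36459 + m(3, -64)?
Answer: -27206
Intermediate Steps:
m(a, k) = -171 - 208*a - 157*k (m(a, k) = 4 - ((208*a + 157*k) + 175) = 4 - ((157*k + 208*a) + 175) = 4 - (175 + 157*k + 208*a) = 4 + (-175 - 208*a - 157*k) = -171 - 208*a - 157*k)
-36459 + m(3, -64) = -36459 + (-171 - 208*3 - 157*(-64)) = -36459 + (-171 - 624 + 10048) = -36459 + 9253 = -27206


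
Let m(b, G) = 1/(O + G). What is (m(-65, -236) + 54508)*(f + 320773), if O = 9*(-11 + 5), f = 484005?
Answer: 6360691285091/145 ≈ 4.3867e+10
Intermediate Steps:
O = -54 (O = 9*(-6) = -54)
m(b, G) = 1/(-54 + G)
(m(-65, -236) + 54508)*(f + 320773) = (1/(-54 - 236) + 54508)*(484005 + 320773) = (1/(-290) + 54508)*804778 = (-1/290 + 54508)*804778 = (15807319/290)*804778 = 6360691285091/145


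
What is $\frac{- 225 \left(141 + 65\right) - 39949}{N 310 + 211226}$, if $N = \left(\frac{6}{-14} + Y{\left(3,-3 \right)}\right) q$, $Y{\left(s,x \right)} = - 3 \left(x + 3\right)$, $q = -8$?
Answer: $- \frac{604093}{1486022} \approx -0.40652$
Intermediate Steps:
$Y{\left(s,x \right)} = -9 - 3 x$ ($Y{\left(s,x \right)} = - 3 \left(3 + x\right) = -9 - 3 x$)
$N = \frac{24}{7}$ ($N = \left(\frac{6}{-14} - 0\right) \left(-8\right) = \left(6 \left(- \frac{1}{14}\right) + \left(-9 + 9\right)\right) \left(-8\right) = \left(- \frac{3}{7} + 0\right) \left(-8\right) = \left(- \frac{3}{7}\right) \left(-8\right) = \frac{24}{7} \approx 3.4286$)
$\frac{- 225 \left(141 + 65\right) - 39949}{N 310 + 211226} = \frac{- 225 \left(141 + 65\right) - 39949}{\frac{24}{7} \cdot 310 + 211226} = \frac{\left(-225\right) 206 - 39949}{\frac{7440}{7} + 211226} = \frac{-46350 - 39949}{\frac{1486022}{7}} = \left(-86299\right) \frac{7}{1486022} = - \frac{604093}{1486022}$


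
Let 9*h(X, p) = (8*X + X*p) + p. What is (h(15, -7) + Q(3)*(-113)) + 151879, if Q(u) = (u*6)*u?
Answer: 1312001/9 ≈ 1.4578e+5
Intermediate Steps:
h(X, p) = p/9 + 8*X/9 + X*p/9 (h(X, p) = ((8*X + X*p) + p)/9 = (p + 8*X + X*p)/9 = p/9 + 8*X/9 + X*p/9)
Q(u) = 6*u**2 (Q(u) = (6*u)*u = 6*u**2)
(h(15, -7) + Q(3)*(-113)) + 151879 = (((1/9)*(-7) + (8/9)*15 + (1/9)*15*(-7)) + (6*3**2)*(-113)) + 151879 = ((-7/9 + 40/3 - 35/3) + (6*9)*(-113)) + 151879 = (8/9 + 54*(-113)) + 151879 = (8/9 - 6102) + 151879 = -54910/9 + 151879 = 1312001/9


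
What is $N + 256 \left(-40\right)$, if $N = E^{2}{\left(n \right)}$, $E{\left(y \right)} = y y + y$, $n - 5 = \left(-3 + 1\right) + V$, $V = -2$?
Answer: $-10236$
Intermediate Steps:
$n = 1$ ($n = 5 + \left(\left(-3 + 1\right) - 2\right) = 5 - 4 = 1$)
$E{\left(y \right)} = y + y^{2}$ ($E{\left(y \right)} = y^{2} + y = y + y^{2}$)
$N = 4$ ($N = \left(1 \left(1 + 1\right)\right)^{2} = \left(1 \cdot 2\right)^{2} = 2^{2} = 4$)
$N + 256 \left(-40\right) = 4 + 256 \left(-40\right) = 4 - 10240 = -10236$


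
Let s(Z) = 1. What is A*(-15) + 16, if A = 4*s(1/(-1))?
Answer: -44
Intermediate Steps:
A = 4 (A = 4*1 = 4)
A*(-15) + 16 = 4*(-15) + 16 = -60 + 16 = -44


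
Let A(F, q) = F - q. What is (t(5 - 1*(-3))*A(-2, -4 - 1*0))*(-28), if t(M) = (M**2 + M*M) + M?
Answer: -7616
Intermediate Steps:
t(M) = M + 2*M**2 (t(M) = (M**2 + M**2) + M = 2*M**2 + M = M + 2*M**2)
(t(5 - 1*(-3))*A(-2, -4 - 1*0))*(-28) = (((5 - 1*(-3))*(1 + 2*(5 - 1*(-3))))*(-2 - (-4 - 1*0)))*(-28) = (((5 + 3)*(1 + 2*(5 + 3)))*(-2 - (-4 + 0)))*(-28) = ((8*(1 + 2*8))*(-2 - 1*(-4)))*(-28) = ((8*(1 + 16))*(-2 + 4))*(-28) = ((8*17)*2)*(-28) = (136*2)*(-28) = 272*(-28) = -7616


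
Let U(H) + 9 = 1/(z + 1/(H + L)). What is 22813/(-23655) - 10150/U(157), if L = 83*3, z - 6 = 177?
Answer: 3564762858209/3161656335 ≈ 1127.5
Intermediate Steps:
z = 183 (z = 6 + 177 = 183)
L = 249
U(H) = -9 + 1/(183 + 1/(249 + H)) (U(H) = -9 + 1/(183 + 1/(H + 249)) = -9 + 1/(183 + 1/(249 + H)))
22813/(-23655) - 10150/U(157) = 22813/(-23655) - 10150*(45568 + 183*157)/(-409863 - 1646*157) = 22813*(-1/23655) - 10150*(45568 + 28731)/(-409863 - 258422) = -22813/23655 - 10150/(-668285/74299) = -22813/23655 - 10150*(-74299/668285) = -22813/23655 + 150826970/133657 = 3564762858209/3161656335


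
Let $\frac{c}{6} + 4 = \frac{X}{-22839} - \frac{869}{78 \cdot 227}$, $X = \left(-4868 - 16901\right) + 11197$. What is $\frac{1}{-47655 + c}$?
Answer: $- \frac{22465963}{1071098869630} \approx -2.0975 \cdot 10^{-5}$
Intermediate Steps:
$X = -10572$ ($X = -21769 + 11197 = -10572$)
$c = - \frac{483402865}{22465963}$ ($c = -24 + 6 \left(- \frac{10572}{-22839} - \frac{869}{78 \cdot 227}\right) = -24 + 6 \left(\left(-10572\right) \left(- \frac{1}{22839}\right) - \frac{869}{17706}\right) = -24 + 6 \left(\frac{3524}{7613} - \frac{869}{17706}\right) = -24 + 6 \cdot \frac{55780247}{134795778} = -24 + \frac{55780247}{22465963} = - \frac{483402865}{22465963} \approx -21.517$)
$\frac{1}{-47655 + c} = \frac{1}{-47655 - \frac{483402865}{22465963}} = \frac{1}{- \frac{1071098869630}{22465963}} = - \frac{22465963}{1071098869630}$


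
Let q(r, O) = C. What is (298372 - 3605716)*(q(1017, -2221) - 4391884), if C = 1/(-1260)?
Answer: 1525174475865692/105 ≈ 1.4525e+13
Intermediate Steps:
C = -1/1260 ≈ -0.00079365
q(r, O) = -1/1260
(298372 - 3605716)*(q(1017, -2221) - 4391884) = (298372 - 3605716)*(-1/1260 - 4391884) = -3307344*(-5533773841/1260) = 1525174475865692/105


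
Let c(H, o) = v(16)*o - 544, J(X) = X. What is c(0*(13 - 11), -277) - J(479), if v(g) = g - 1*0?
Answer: -5455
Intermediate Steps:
v(g) = g (v(g) = g + 0 = g)
c(H, o) = -544 + 16*o (c(H, o) = 16*o - 544 = -544 + 16*o)
c(0*(13 - 11), -277) - J(479) = (-544 + 16*(-277)) - 1*479 = (-544 - 4432) - 479 = -4976 - 479 = -5455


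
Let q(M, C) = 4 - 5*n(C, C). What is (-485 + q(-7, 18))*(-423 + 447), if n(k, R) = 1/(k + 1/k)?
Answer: -750792/65 ≈ -11551.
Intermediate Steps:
q(M, C) = 4 - 5*C/(1 + C²)
(-485 + q(-7, 18))*(-423 + 447) = (-485 + (4 - 5*18 + 4*18²)/(1 + 18²))*(-423 + 447) = (-485 + (4 - 90 + 4*324)/(1 + 324))*24 = (-485 + (4 - 90 + 1296)/325)*24 = (-485 + (1/325)*1210)*24 = (-485 + 242/65)*24 = -31283/65*24 = -750792/65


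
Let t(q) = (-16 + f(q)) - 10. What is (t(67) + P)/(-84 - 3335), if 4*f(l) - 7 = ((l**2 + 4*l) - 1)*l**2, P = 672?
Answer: -21352275/13676 ≈ -1561.3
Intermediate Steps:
f(l) = 7/4 + l**2*(-1 + l**2 + 4*l)/4 (f(l) = 7/4 + (((l**2 + 4*l) - 1)*l**2)/4 = 7/4 + ((-1 + l**2 + 4*l)*l**2)/4 = 7/4 + (l**2*(-1 + l**2 + 4*l))/4 = 7/4 + l**2*(-1 + l**2 + 4*l)/4)
t(q) = -97/4 + q**3 - q**2/4 + q**4/4 (t(q) = (-16 + (7/4 + q**3 - q**2/4 + q**4/4)) - 10 = (-57/4 + q**3 - q**2/4 + q**4/4) - 10 = -97/4 + q**3 - q**2/4 + q**4/4)
(t(67) + P)/(-84 - 3335) = ((-97/4 + 67**3 - 1/4*67**2 + (1/4)*67**4) + 672)/(-84 - 3335) = ((-97/4 + 300763 - 1/4*4489 + (1/4)*20151121) + 672)/(-3419) = ((-97/4 + 300763 - 4489/4 + 20151121/4) + 672)*(-1/3419) = (21349587/4 + 672)*(-1/3419) = (21352275/4)*(-1/3419) = -21352275/13676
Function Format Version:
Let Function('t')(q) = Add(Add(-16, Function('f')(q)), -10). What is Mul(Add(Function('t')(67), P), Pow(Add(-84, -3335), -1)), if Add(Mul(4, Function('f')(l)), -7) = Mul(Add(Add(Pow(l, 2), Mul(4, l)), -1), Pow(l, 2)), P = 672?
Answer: Rational(-21352275, 13676) ≈ -1561.3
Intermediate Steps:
Function('f')(l) = Add(Rational(7, 4), Mul(Rational(1, 4), Pow(l, 2), Add(-1, Pow(l, 2), Mul(4, l)))) (Function('f')(l) = Add(Rational(7, 4), Mul(Rational(1, 4), Mul(Add(Add(Pow(l, 2), Mul(4, l)), -1), Pow(l, 2)))) = Add(Rational(7, 4), Mul(Rational(1, 4), Mul(Add(-1, Pow(l, 2), Mul(4, l)), Pow(l, 2)))) = Add(Rational(7, 4), Mul(Rational(1, 4), Mul(Pow(l, 2), Add(-1, Pow(l, 2), Mul(4, l))))) = Add(Rational(7, 4), Mul(Rational(1, 4), Pow(l, 2), Add(-1, Pow(l, 2), Mul(4, l)))))
Function('t')(q) = Add(Rational(-97, 4), Pow(q, 3), Mul(Rational(-1, 4), Pow(q, 2)), Mul(Rational(1, 4), Pow(q, 4))) (Function('t')(q) = Add(Add(-16, Add(Rational(7, 4), Pow(q, 3), Mul(Rational(-1, 4), Pow(q, 2)), Mul(Rational(1, 4), Pow(q, 4)))), -10) = Add(Add(Rational(-57, 4), Pow(q, 3), Mul(Rational(-1, 4), Pow(q, 2)), Mul(Rational(1, 4), Pow(q, 4))), -10) = Add(Rational(-97, 4), Pow(q, 3), Mul(Rational(-1, 4), Pow(q, 2)), Mul(Rational(1, 4), Pow(q, 4))))
Mul(Add(Function('t')(67), P), Pow(Add(-84, -3335), -1)) = Mul(Add(Add(Rational(-97, 4), Pow(67, 3), Mul(Rational(-1, 4), Pow(67, 2)), Mul(Rational(1, 4), Pow(67, 4))), 672), Pow(Add(-84, -3335), -1)) = Mul(Add(Add(Rational(-97, 4), 300763, Mul(Rational(-1, 4), 4489), Mul(Rational(1, 4), 20151121)), 672), Pow(-3419, -1)) = Mul(Add(Add(Rational(-97, 4), 300763, Rational(-4489, 4), Rational(20151121, 4)), 672), Rational(-1, 3419)) = Mul(Add(Rational(21349587, 4), 672), Rational(-1, 3419)) = Mul(Rational(21352275, 4), Rational(-1, 3419)) = Rational(-21352275, 13676)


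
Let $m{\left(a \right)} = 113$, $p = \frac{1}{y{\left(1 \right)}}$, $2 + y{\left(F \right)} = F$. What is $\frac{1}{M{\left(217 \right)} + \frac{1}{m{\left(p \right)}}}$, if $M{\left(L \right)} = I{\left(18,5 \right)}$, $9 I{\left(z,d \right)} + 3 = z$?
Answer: $\frac{339}{568} \approx 0.59683$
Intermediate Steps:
$I{\left(z,d \right)} = - \frac{1}{3} + \frac{z}{9}$
$y{\left(F \right)} = -2 + F$
$M{\left(L \right)} = \frac{5}{3}$ ($M{\left(L \right)} = - \frac{1}{3} + \frac{1}{9} \cdot 18 = - \frac{1}{3} + 2 = \frac{5}{3}$)
$p = -1$ ($p = \frac{1}{-2 + 1} = \frac{1}{-1} = -1$)
$\frac{1}{M{\left(217 \right)} + \frac{1}{m{\left(p \right)}}} = \frac{1}{\frac{5}{3} + \frac{1}{113}} = \frac{1}{\frac{568}{339}} = \frac{339}{568}$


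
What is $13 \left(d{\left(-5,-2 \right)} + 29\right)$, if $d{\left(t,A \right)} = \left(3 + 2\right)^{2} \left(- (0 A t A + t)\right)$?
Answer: $2002$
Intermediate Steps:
$d{\left(t,A \right)} = - 25 t$ ($d{\left(t,A \right)} = 5^{2} \left(- (0 t A + t)\right) = 25 \left(- (0 A + t)\right) = 25 \left(- (0 + t)\right) = 25 \left(- t\right) = - 25 t$)
$13 \left(d{\left(-5,-2 \right)} + 29\right) = 13 \left(\left(-25\right) \left(-5\right) + 29\right) = 13 \left(125 + 29\right) = 13 \cdot 154 = 2002$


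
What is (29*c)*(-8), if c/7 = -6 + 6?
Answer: 0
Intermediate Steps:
c = 0 (c = 7*(-6 + 6) = 7*0 = 0)
(29*c)*(-8) = (29*0)*(-8) = 0*(-8) = 0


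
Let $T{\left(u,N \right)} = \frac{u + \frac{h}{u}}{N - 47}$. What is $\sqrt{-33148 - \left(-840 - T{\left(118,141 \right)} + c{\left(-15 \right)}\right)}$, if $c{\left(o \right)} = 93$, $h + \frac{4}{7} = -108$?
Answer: $\frac{i \sqrt{12207803727574}}{19411} \approx 180.0 i$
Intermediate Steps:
$h = - \frac{760}{7}$ ($h = - \frac{4}{7} - 108 = - \frac{760}{7} \approx -108.57$)
$T{\left(u,N \right)} = \frac{u - \frac{760}{7 u}}{-47 + N}$ ($T{\left(u,N \right)} = \frac{u - \frac{760}{7 u}}{N - 47} = \frac{u - \frac{760}{7 u}}{-47 + N}$)
$\sqrt{-33148 - \left(-840 - T{\left(118,141 \right)} + c{\left(-15 \right)}\right)} = \sqrt{-33148 + \left(\frac{- \frac{760}{7} + 118^{2}}{118 \left(-47 + 141\right)} + \left(840 - 93\right)\right)} = \sqrt{-33148 + \left(\frac{- \frac{760}{7} + 13924}{118 \cdot 94} + \left(840 - 93\right)\right)} = \sqrt{-33148 + \left(\frac{1}{118} \cdot \frac{1}{94} \cdot \frac{96708}{7} + 747\right)} = \sqrt{-33148 + \left(\frac{24177}{19411} + 747\right)} = \sqrt{-33148 + \frac{14524194}{19411}} = \sqrt{- \frac{628911634}{19411}} = \frac{i \sqrt{12207803727574}}{19411}$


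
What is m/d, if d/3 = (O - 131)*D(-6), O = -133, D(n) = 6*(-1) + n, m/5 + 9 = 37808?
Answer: 188995/9504 ≈ 19.886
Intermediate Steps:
m = 188995 (m = -45 + 5*37808 = -45 + 189040 = 188995)
D(n) = -6 + n
d = 9504 (d = 3*((-133 - 131)*(-6 - 6)) = 3*(-264*(-12)) = 3*3168 = 9504)
m/d = 188995/9504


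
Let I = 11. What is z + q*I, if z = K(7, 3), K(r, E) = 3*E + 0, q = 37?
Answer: 416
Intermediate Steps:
K(r, E) = 3*E
z = 9 (z = 3*3 = 9)
z + q*I = 9 + 37*11 = 9 + 407 = 416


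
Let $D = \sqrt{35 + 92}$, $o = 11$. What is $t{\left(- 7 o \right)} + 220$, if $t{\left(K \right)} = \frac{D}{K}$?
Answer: $220 - \frac{\sqrt{127}}{77} \approx 219.85$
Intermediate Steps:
$D = \sqrt{127} \approx 11.269$
$t{\left(K \right)} = \frac{\sqrt{127}}{K}$
$t{\left(- 7 o \right)} + 220 = \frac{\sqrt{127}}{\left(-7\right) 11} + 220 = \frac{\sqrt{127}}{-77} + 220 = \sqrt{127} \left(- \frac{1}{77}\right) + 220 = - \frac{\sqrt{127}}{77} + 220 = 220 - \frac{\sqrt{127}}{77}$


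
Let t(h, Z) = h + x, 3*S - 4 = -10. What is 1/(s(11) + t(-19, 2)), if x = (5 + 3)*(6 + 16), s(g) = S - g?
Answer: 1/144 ≈ 0.0069444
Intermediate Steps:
S = -2 (S = 4/3 + (⅓)*(-10) = 4/3 - 10/3 = -2)
s(g) = -2 - g
x = 176 (x = 8*22 = 176)
t(h, Z) = 176 + h (t(h, Z) = h + 176 = 176 + h)
1/(s(11) + t(-19, 2)) = 1/((-2 - 1*11) + (176 - 19)) = 1/((-2 - 11) + 157) = 1/(-13 + 157) = 1/144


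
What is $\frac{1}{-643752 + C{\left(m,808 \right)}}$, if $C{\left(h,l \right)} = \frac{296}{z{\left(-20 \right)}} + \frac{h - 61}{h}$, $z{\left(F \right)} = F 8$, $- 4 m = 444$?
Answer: $- \frac{2220}{1429130107} \approx -1.5534 \cdot 10^{-6}$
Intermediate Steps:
$m = -111$ ($m = \left(- \frac{1}{4}\right) 444 = -111$)
$z{\left(F \right)} = 8 F$
$C{\left(h,l \right)} = - \frac{37}{20} + \frac{-61 + h}{h}$ ($C{\left(h,l \right)} = \frac{296}{8 \left(-20\right)} + \frac{h - 61}{h} = \frac{296}{-160} + \frac{h - 61}{h} = 296 \left(- \frac{1}{160}\right) + \frac{-61 + h}{h} = - \frac{37}{20} + \frac{-61 + h}{h}$)
$\frac{1}{-643752 + C{\left(m,808 \right)}} = \frac{1}{-643752 - \left(\frac{17}{20} + \frac{61}{-111}\right)} = \frac{1}{-643752 - \frac{667}{2220}} = \frac{1}{- \frac{1429130107}{2220}} = - \frac{2220}{1429130107}$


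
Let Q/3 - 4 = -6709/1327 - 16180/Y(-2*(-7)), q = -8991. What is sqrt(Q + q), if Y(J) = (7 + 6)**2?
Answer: 4*I*sqrt(172632044190)/17251 ≈ 96.34*I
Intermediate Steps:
Y(J) = 169 (Y(J) = 13**2 = 169)
Q = -65122887/224263 (Q = 12 + 3*(-6709/1327 - 16180/169) = 12 + 3*(-22604681/224263) = 12 - 67814043/224263 = -65122887/224263 ≈ -290.39)
sqrt(Q + q) = sqrt(-65122887/224263 - 8991) = sqrt(-2081471520/224263) = 4*I*sqrt(172632044190)/17251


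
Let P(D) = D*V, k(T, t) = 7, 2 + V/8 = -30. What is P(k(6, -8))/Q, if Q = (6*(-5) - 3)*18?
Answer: 896/297 ≈ 3.0168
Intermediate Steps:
V = -256 (V = -16 + 8*(-30) = -16 - 240 = -256)
Q = -594 (Q = (-30 - 3)*18 = -33*18 = -594)
P(D) = -256*D (P(D) = D*(-256) = -256*D)
P(k(6, -8))/Q = -256*7/(-594) = -1792*(-1/594) = 896/297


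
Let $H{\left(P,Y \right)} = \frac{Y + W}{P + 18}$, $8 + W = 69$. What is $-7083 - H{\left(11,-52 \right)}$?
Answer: $- \frac{205416}{29} \approx -7083.3$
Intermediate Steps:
$W = 61$ ($W = -8 + 69 = 61$)
$H{\left(P,Y \right)} = \frac{61 + Y}{18 + P}$ ($H{\left(P,Y \right)} = \frac{Y + 61}{P + 18} = \frac{61 + Y}{18 + P}$)
$-7083 - H{\left(11,-52 \right)} = -7083 - \frac{61 - 52}{18 + 11} = -7083 - \frac{1}{29} \cdot 9 = -7083 - \frac{9}{29} = - \frac{205416}{29}$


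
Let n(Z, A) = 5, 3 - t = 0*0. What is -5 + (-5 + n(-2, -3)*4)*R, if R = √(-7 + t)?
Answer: -5 + 30*I ≈ -5.0 + 30.0*I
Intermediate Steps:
t = 3 (t = 3 - 0*0 = 3 - 1*0 = 3 + 0 = 3)
R = 2*I (R = √(-7 + 3) = √(-4) = 2*I ≈ 2.0*I)
-5 + (-5 + n(-2, -3)*4)*R = -5 + (-5 + 5*4)*(2*I) = -5 + (-5 + 20)*(2*I) = -5 + 15*(2*I) = -5 + 30*I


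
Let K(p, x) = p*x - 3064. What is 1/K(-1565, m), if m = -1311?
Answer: 1/2048651 ≈ 4.8813e-7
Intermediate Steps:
K(p, x) = -3064 + p*x
1/K(-1565, m) = 1/(-3064 - 1565*(-1311)) = 1/(-3064 + 2051715) = 1/2048651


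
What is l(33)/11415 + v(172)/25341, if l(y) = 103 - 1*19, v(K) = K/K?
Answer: 713353/96422505 ≈ 0.0073982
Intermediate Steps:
v(K) = 1
l(y) = 84 (l(y) = 103 - 19 = 84)
l(33)/11415 + v(172)/25341 = 84/11415 + 1/25341 = 84*(1/11415) + 1*(1/25341) = 28/3805 + 1/25341 = 713353/96422505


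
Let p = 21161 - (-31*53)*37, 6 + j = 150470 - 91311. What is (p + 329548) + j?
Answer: 470653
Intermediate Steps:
j = 59153 (j = -6 + (150470 - 91311) = -6 + 59159 = 59153)
p = 81952 (p = 21161 - (-1643)*37 = 21161 - 1*(-60791) = 21161 + 60791 = 81952)
(p + 329548) + j = (81952 + 329548) + 59153 = 411500 + 59153 = 470653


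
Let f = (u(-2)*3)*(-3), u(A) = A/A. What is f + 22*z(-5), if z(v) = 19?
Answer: 409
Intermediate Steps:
u(A) = 1
f = -9 (f = (1*3)*(-3) = 3*(-3) = -9)
f + 22*z(-5) = -9 + 22*19 = -9 + 418 = 409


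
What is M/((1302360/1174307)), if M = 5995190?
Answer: 704019358333/130236 ≈ 5.4057e+6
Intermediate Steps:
M/((1302360/1174307)) = 5995190/((1302360/1174307)) = 5995190/((1302360*(1/1174307))) = 5995190/(1302360/1174307) = 5995190*(1174307/1302360) = 704019358333/130236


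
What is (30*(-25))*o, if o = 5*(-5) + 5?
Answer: 15000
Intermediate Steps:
o = -20 (o = -25 + 5 = -20)
(30*(-25))*o = (30*(-25))*(-20) = -750*(-20) = 15000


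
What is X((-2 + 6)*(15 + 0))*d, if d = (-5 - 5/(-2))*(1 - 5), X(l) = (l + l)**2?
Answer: 144000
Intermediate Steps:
X(l) = 4*l**2 (X(l) = (2*l)**2 = 4*l**2)
d = 10 (d = (-5 - 1/2*(-5))*(-4) = (-5 + 5/2)*(-4) = -5/2*(-4) = 10)
X((-2 + 6)*(15 + 0))*d = (4*((-2 + 6)*(15 + 0))**2)*10 = (4*(4*15)**2)*10 = (4*60**2)*10 = (4*3600)*10 = 14400*10 = 144000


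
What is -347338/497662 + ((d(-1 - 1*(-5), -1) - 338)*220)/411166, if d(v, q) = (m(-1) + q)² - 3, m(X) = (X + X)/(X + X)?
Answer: -45037044837/51155423473 ≈ -0.88040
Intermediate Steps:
m(X) = 1 (m(X) = (2*X)/((2*X)) = (2*X)*(1/(2*X)) = 1)
d(v, q) = -3 + (1 + q)² (d(v, q) = (1 + q)² - 3 = -3 + (1 + q)²)
-347338/497662 + ((d(-1 - 1*(-5), -1) - 338)*220)/411166 = -347338/497662 + (((-3 + (1 - 1)²) - 338)*220)/411166 = -347338*1/497662 + (((-3 + 0²) - 338)*220)*(1/411166) = -173669/248831 + (((-3 + 0) - 338)*220)*(1/411166) = -173669/248831 + ((-3 - 338)*220)*(1/411166) = -173669/248831 - 341*220*(1/411166) = -173669/248831 - 75020*1/411166 = -173669/248831 - 37510/205583 = -45037044837/51155423473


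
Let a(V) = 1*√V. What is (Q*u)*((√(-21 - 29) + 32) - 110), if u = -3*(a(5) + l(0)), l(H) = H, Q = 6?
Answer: 1404*√5 - 90*I*√10 ≈ 3139.4 - 284.6*I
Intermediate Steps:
a(V) = √V
u = -3*√5 (u = -3*(√5 + 0) = -3*√5 ≈ -6.7082)
(Q*u)*((√(-21 - 29) + 32) - 110) = (6*(-3*√5))*((√(-21 - 29) + 32) - 110) = (-18*√5)*((√(-50) + 32) - 110) = (-18*√5)*((5*I*√2 + 32) - 110) = (-18*√5)*((32 + 5*I*√2) - 110) = (-18*√5)*(-78 + 5*I*√2) = -18*√5*(-78 + 5*I*√2)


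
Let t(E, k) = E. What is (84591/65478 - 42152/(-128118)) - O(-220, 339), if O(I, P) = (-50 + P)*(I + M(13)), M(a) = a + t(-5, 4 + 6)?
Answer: 85664226715111/1398151734 ≈ 61270.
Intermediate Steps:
M(a) = -5 + a (M(a) = a - 5 = -5 + a)
O(I, P) = (-50 + P)*(8 + I) (O(I, P) = (-50 + P)*(I + (-5 + 13)) = (-50 + P)*(I + 8) = (-50 + P)*(8 + I))
(84591/65478 - 42152/(-128118)) - O(-220, 339) = (84591/65478 - 42152/(-128118)) - (-400 - 50*(-220) + 8*339 - 220*339) = (84591*(1/65478) - 42152*(-1/128118)) - (-400 + 11000 + 2712 - 74580) = (28197/21826 + 21076/64059) - 1*(-61268) = 2266276399/1398151734 + 61268 = 85664226715111/1398151734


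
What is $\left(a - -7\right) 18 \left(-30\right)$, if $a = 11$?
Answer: $-9720$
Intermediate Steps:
$\left(a - -7\right) 18 \left(-30\right) = \left(11 - -7\right) 18 \left(-30\right) = \left(11 + 7\right) 18 \left(-30\right) = 18 \cdot 18 \left(-30\right) = 324 \left(-30\right) = -9720$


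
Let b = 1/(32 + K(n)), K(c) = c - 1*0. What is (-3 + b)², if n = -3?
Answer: 7396/841 ≈ 8.7943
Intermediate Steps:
K(c) = c (K(c) = c + 0 = c)
b = 1/29 (b = 1/(32 - 3) = 1/29 ≈ 0.034483)
(-3 + b)² = (-3 + 1/29)² = (-86/29)² = 7396/841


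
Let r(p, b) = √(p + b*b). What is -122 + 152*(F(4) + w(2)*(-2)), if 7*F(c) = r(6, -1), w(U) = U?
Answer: -730 + 152*√7/7 ≈ -672.55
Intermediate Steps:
r(p, b) = √(p + b²)
F(c) = √7/7 (F(c) = √(6 + (-1)²)/7 = √(6 + 1)/7 = √7/7)
-122 + 152*(F(4) + w(2)*(-2)) = -122 + 152*(√7/7 + 2*(-2)) = -122 + 152*(√7/7 - 4) = -122 + 152*(-4 + √7/7) = -122 + (-608 + 152*√7/7) = -730 + 152*√7/7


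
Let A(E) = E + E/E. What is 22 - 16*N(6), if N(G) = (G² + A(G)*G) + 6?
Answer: -1322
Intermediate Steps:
A(E) = 1 + E (A(E) = E + 1 = 1 + E)
N(G) = 6 + G² + G*(1 + G) (N(G) = (G² + (1 + G)*G) + 6 = (G² + G*(1 + G)) + 6 = 6 + G² + G*(1 + G))
22 - 16*N(6) = 22 - 16*(6 + 6 + 2*6²) = 22 - 16*(6 + 6 + 2*36) = 22 - 16*(6 + 6 + 72) = 22 - 16*84 = 22 - 1344 = -1322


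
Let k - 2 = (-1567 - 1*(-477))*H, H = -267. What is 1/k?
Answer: 1/291032 ≈ 3.4360e-6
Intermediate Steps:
k = 291032 (k = 2 + (-1567 - 1*(-477))*(-267) = 2 + (-1567 + 477)*(-267) = 2 - 1090*(-267) = 2 + 291030 = 291032)
1/k = 1/291032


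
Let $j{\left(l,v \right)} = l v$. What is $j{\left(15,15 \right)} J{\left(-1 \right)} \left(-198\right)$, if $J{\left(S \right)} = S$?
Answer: $44550$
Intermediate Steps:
$j{\left(15,15 \right)} J{\left(-1 \right)} \left(-198\right) = 15 \cdot 15 \left(-1\right) \left(-198\right) = 225 \left(-1\right) \left(-198\right) = \left(-225\right) \left(-198\right) = 44550$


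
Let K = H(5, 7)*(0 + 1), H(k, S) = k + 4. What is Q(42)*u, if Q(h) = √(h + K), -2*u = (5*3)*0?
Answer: 0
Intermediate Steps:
u = 0 (u = -5*3*0/2 = -15*0/2 = -½*0 = 0)
H(k, S) = 4 + k
K = 9 (K = (4 + 5)*(0 + 1) = 9*1 = 9)
Q(h) = √(9 + h) (Q(h) = √(h + 9) = √(9 + h))
Q(42)*u = √(9 + 42)*0 = √51*0 = 0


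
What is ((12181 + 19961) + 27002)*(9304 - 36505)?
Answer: -1608775944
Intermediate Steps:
((12181 + 19961) + 27002)*(9304 - 36505) = (32142 + 27002)*(-27201) = 59144*(-27201) = -1608775944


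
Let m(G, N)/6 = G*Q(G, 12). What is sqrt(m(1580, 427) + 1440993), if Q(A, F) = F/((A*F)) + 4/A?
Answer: sqrt(1441023) ≈ 1200.4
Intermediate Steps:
Q(A, F) = 5/A (Q(A, F) = F*(1/(A*F)) + 4/A = 1/A + 4/A = 5/A)
m(G, N) = 30 (m(G, N) = 6*(G*(5/G)) = 6*5 = 30)
sqrt(m(1580, 427) + 1440993) = sqrt(30 + 1440993) = sqrt(1441023)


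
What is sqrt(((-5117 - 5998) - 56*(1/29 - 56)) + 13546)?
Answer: sqrt(4680223)/29 ≈ 74.599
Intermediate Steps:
sqrt(((-5117 - 5998) - 56*(1/29 - 56)) + 13546) = sqrt((-11115 - 56*(1/29 - 56)) + 13546) = sqrt((-11115 - 56*(-1623/29)) + 13546) = sqrt((-11115 + 90888/29) + 13546) = sqrt(-231447/29 + 13546) = sqrt(161387/29) = sqrt(4680223)/29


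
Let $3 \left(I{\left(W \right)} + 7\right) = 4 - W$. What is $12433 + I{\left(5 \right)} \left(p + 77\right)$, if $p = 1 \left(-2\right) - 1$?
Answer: $\frac{35671}{3} \approx 11890.0$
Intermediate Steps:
$p = -3$ ($p = -2 - 1 = -3$)
$I{\left(W \right)} = - \frac{17}{3} - \frac{W}{3}$ ($I{\left(W \right)} = -7 + \frac{4 - W}{3} = -7 - \left(- \frac{4}{3} + \frac{W}{3}\right) = - \frac{17}{3} - \frac{W}{3}$)
$12433 + I{\left(5 \right)} \left(p + 77\right) = 12433 + \left(- \frac{17}{3} - \frac{5}{3}\right) \left(-3 + 77\right) = 12433 + \left(- \frac{17}{3} - \frac{5}{3}\right) 74 = 12433 - \frac{1628}{3} = \frac{35671}{3}$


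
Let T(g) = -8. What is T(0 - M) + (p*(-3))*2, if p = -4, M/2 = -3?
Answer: 16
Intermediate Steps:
M = -6 (M = 2*(-3) = -6)
T(0 - M) + (p*(-3))*2 = -8 - 4*(-3)*2 = -8 + 12*2 = -8 + 24 = 16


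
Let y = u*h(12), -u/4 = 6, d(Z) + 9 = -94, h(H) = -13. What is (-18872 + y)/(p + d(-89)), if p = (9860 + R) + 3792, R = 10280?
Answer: -18560/23829 ≈ -0.77888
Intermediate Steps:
p = 23932 (p = (9860 + 10280) + 3792 = 20140 + 3792 = 23932)
d(Z) = -103 (d(Z) = -9 - 94 = -103)
u = -24 (u = -4*6 = -24)
y = 312 (y = -24*(-13) = 312)
(-18872 + y)/(p + d(-89)) = (-18872 + 312)/(23932 - 103) = -18560/23829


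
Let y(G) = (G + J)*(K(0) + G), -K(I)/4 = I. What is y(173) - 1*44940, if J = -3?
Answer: -15530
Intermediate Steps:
K(I) = -4*I
y(G) = G*(-3 + G) (y(G) = (G - 3)*(-4*0 + G) = (-3 + G)*(0 + G) = (-3 + G)*G = G*(-3 + G))
y(173) - 1*44940 = 173*(-3 + 173) - 1*44940 = 173*170 - 44940 = 29410 - 44940 = -15530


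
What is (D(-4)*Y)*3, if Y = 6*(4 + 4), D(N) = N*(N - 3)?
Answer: 4032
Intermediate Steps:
D(N) = N*(-3 + N)
Y = 48 (Y = 6*8 = 48)
(D(-4)*Y)*3 = (-4*(-3 - 4)*48)*3 = (-4*(-7)*48)*3 = (28*48)*3 = 1344*3 = 4032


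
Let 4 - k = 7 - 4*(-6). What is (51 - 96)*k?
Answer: 1215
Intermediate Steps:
k = -27 (k = 4 - (7 - 4*(-6)) = 4 - (7 + 24) = 4 - 1*31 = 4 - 31 = -27)
(51 - 96)*k = (51 - 96)*(-27) = -45*(-27) = 1215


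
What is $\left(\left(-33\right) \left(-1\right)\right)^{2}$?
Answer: $1089$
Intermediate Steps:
$\left(\left(-33\right) \left(-1\right)\right)^{2} = 33^{2} = 1089$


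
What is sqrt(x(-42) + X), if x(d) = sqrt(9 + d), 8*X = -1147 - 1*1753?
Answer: sqrt(-1450 + 4*I*sqrt(33))/2 ≈ 0.15085 + 19.04*I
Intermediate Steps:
X = -725/2 (X = (-1147 - 1*1753)/8 = (-1147 - 1753)/8 = (1/8)*(-2900) = -725/2 ≈ -362.50)
sqrt(x(-42) + X) = sqrt(sqrt(9 - 42) - 725/2) = sqrt(sqrt(-33) - 725/2) = sqrt(I*sqrt(33) - 725/2) = sqrt(-725/2 + I*sqrt(33))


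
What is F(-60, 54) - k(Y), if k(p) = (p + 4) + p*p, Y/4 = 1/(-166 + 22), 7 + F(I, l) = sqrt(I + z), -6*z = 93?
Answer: -14221/1296 + I*sqrt(302)/2 ≈ -10.973 + 8.6891*I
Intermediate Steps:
z = -31/2 (z = -1/6*93 = -31/2 ≈ -15.500)
F(I, l) = -7 + sqrt(-31/2 + I) (F(I, l) = -7 + sqrt(I - 31/2) = -7 + sqrt(-31/2 + I))
Y = -1/36 (Y = 4/(-166 + 22) = 4/(-144) = 4*(-1/144) = -1/36 ≈ -0.027778)
k(p) = 4 + p + p**2 (k(p) = (4 + p) + p**2 = 4 + p + p**2)
F(-60, 54) - k(Y) = (-7 + sqrt(-62 + 4*(-60))/2) - (4 - 1/36 + (-1/36)**2) = (-7 + sqrt(-62 - 240)/2) - (4 - 1/36 + 1/1296) = (-7 + sqrt(-302)/2) - 1*5149/1296 = (-7 + (I*sqrt(302))/2) - 5149/1296 = (-7 + I*sqrt(302)/2) - 5149/1296 = -14221/1296 + I*sqrt(302)/2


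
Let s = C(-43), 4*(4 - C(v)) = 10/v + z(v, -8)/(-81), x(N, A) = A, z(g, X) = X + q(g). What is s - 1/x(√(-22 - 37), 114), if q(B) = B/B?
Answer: 1066181/264708 ≈ 4.0278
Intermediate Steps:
q(B) = 1
z(g, X) = 1 + X (z(g, X) = X + 1 = 1 + X)
C(v) = 1289/324 - 5/(2*v) (C(v) = 4 - (10/v + (1 - 8)/(-81))/4 = 4 - (10/v - 7*(-1/81))/4 = 4 - (10/v + 7/81)/4 = 4 - (7/81 + 10/v)/4 = 4 + (-7/324 - 5/(2*v)) = 1289/324 - 5/(2*v))
s = 56237/13932 (s = (1/324)*(-810 + 1289*(-43))/(-43) = (1/324)*(-1/43)*(-810 - 55427) = (1/324)*(-1/43)*(-56237) = 56237/13932 ≈ 4.0365)
s - 1/x(√(-22 - 37), 114) = 56237/13932 - 1/114 = 1066181/264708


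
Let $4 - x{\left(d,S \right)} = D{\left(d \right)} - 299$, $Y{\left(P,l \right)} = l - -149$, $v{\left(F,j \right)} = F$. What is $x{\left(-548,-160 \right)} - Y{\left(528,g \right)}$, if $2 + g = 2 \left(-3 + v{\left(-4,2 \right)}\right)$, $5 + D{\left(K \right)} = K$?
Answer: $723$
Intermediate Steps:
$D{\left(K \right)} = -5 + K$
$g = -16$ ($g = -2 + 2 \left(-3 - 4\right) = -2 + 2 \left(-7\right) = -2 - 14 = -16$)
$Y{\left(P,l \right)} = 149 + l$ ($Y{\left(P,l \right)} = l + 149 = 149 + l$)
$x{\left(d,S \right)} = 308 - d$ ($x{\left(d,S \right)} = 4 - \left(\left(-5 + d\right) - 299\right) = 4 - \left(-304 + d\right) = 308 - d$)
$x{\left(-548,-160 \right)} - Y{\left(528,g \right)} = \left(308 - -548\right) - \left(149 - 16\right) = \left(308 + 548\right) - 133 = 856 - 133 = 723$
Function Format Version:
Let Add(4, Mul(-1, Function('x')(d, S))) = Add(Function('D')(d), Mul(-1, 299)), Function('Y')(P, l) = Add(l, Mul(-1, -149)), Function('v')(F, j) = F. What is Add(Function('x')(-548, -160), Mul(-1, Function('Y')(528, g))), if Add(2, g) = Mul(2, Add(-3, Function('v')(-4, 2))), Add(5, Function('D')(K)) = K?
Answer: 723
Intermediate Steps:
Function('D')(K) = Add(-5, K)
g = -16 (g = Add(-2, Mul(2, Add(-3, -4))) = Add(-2, Mul(2, -7)) = Add(-2, -14) = -16)
Function('Y')(P, l) = Add(149, l) (Function('Y')(P, l) = Add(l, 149) = Add(149, l))
Function('x')(d, S) = Add(308, Mul(-1, d)) (Function('x')(d, S) = Add(4, Mul(-1, Add(Add(-5, d), Mul(-1, 299)))) = Add(4, Mul(-1, Add(Add(-5, d), -299))) = Add(4, Mul(-1, Add(-304, d))) = Add(4, Add(304, Mul(-1, d))) = Add(308, Mul(-1, d)))
Add(Function('x')(-548, -160), Mul(-1, Function('Y')(528, g))) = Add(Add(308, Mul(-1, -548)), Mul(-1, Add(149, -16))) = Add(Add(308, 548), Mul(-1, 133)) = Add(856, -133) = 723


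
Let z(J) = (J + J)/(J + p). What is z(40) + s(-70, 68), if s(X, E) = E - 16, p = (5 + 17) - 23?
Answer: 2108/39 ≈ 54.051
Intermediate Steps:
p = -1 (p = 22 - 23 = -1)
z(J) = 2*J/(-1 + J) (z(J) = (J + J)/(J - 1) = (2*J)/(-1 + J) = 2*J/(-1 + J))
s(X, E) = -16 + E
z(40) + s(-70, 68) = 2*40/(-1 + 40) + (-16 + 68) = 2*40/39 + 52 = 2*40*(1/39) + 52 = 80/39 + 52 = 2108/39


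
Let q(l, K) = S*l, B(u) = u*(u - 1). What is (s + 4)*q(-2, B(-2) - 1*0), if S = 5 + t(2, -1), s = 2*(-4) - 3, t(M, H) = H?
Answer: 56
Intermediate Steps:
B(u) = u*(-1 + u)
s = -11 (s = -8 - 3 = -11)
S = 4 (S = 5 - 1 = 4)
q(l, K) = 4*l
(s + 4)*q(-2, B(-2) - 1*0) = (-11 + 4)*(4*(-2)) = -7*(-8) = 56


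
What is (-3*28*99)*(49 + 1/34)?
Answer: -6931386/17 ≈ -4.0773e+5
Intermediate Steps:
(-3*28*99)*(49 + 1/34) = (-84*99)*(49 + 1/34) = -8316*1667/34 = -6931386/17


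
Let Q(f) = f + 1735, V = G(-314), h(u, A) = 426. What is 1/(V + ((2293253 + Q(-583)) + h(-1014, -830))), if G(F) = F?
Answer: 1/2294517 ≈ 4.3582e-7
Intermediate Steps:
V = -314
Q(f) = 1735 + f
1/(V + ((2293253 + Q(-583)) + h(-1014, -830))) = 1/(-314 + ((2293253 + (1735 - 583)) + 426)) = 1/(-314 + ((2293253 + 1152) + 426)) = 1/(-314 + (2294405 + 426)) = 1/(-314 + 2294831) = 1/2294517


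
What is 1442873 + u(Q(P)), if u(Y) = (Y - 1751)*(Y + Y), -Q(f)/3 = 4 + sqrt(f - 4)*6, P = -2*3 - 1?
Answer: 1478057 + 63900*I*sqrt(11) ≈ 1.4781e+6 + 2.1193e+5*I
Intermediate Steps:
P = -7 (P = -6 - 1 = -7)
Q(f) = -12 - 18*sqrt(-4 + f) (Q(f) = -3*(4 + sqrt(f - 4)*6) = -3*(4 + sqrt(-4 + f)*6) = -3*(4 + 6*sqrt(-4 + f)) = -12 - 18*sqrt(-4 + f))
u(Y) = 2*Y*(-1751 + Y) (u(Y) = (-1751 + Y)*(2*Y) = 2*Y*(-1751 + Y))
1442873 + u(Q(P)) = 1442873 + 2*(-12 - 18*sqrt(-4 - 7))*(-1751 + (-12 - 18*sqrt(-4 - 7))) = 1442873 + 2*(-12 - 18*I*sqrt(11))*(-1751 + (-12 - 18*I*sqrt(11))) = 1442873 + 2*(-12 - 18*I*sqrt(11))*(-1763 - 18*I*sqrt(11)) = 1442873 + 2*(-1763 - 18*I*sqrt(11))*(-12 - 18*I*sqrt(11))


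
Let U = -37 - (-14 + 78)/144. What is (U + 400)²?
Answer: 10647169/81 ≈ 1.3145e+5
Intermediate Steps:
U = -337/9 (U = -37 - 64/144 = -37 - 1*4/9 = -37 - 4/9 = -337/9 ≈ -37.444)
(U + 400)² = (-337/9 + 400)² = (3263/9)² = 10647169/81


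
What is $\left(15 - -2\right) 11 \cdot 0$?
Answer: $0$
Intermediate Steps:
$\left(15 - -2\right) 11 \cdot 0 = \left(15 + 2\right) 11 \cdot 0 = 17 \cdot 11 \cdot 0 = 187 \cdot 0 = 0$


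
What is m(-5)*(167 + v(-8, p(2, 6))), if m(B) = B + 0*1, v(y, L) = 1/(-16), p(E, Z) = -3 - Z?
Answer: -13355/16 ≈ -834.69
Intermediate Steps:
v(y, L) = -1/16
m(B) = B (m(B) = B + 0 = B)
m(-5)*(167 + v(-8, p(2, 6))) = -5*(167 - 1/16) = -5*2671/16 = -13355/16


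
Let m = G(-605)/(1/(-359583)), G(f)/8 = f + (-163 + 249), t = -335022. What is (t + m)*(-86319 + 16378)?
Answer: -104397685017954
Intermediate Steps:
G(f) = 688 + 8*f (G(f) = 8*(f + (-163 + 249)) = 8*(f + 86) = 8*(86 + f) = 688 + 8*f)
m = 1492988616 (m = (688 + 8*(-605))/(1/(-359583)) = (688 - 4840)/(-1/359583) = -4152*(-359583) = 1492988616)
(t + m)*(-86319 + 16378) = (-335022 + 1492988616)*(-86319 + 16378) = 1492653594*(-69941) = -104397685017954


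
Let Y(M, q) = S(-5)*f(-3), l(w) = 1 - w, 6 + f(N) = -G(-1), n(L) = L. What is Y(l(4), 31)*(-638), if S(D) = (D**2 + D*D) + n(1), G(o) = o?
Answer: 162690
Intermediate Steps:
f(N) = -5 (f(N) = -6 - 1*(-1) = -6 + 1 = -5)
S(D) = 1 + 2*D**2 (S(D) = (D**2 + D*D) + 1 = (D**2 + D**2) + 1 = 2*D**2 + 1 = 1 + 2*D**2)
Y(M, q) = -255 (Y(M, q) = (1 + 2*(-5)**2)*(-5) = (1 + 2*25)*(-5) = (1 + 50)*(-5) = 51*(-5) = -255)
Y(l(4), 31)*(-638) = -255*(-638) = 162690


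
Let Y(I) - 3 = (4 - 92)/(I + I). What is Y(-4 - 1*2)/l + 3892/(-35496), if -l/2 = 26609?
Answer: -12968203/118064133 ≈ -0.10984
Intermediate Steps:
l = -53218 (l = -2*26609 = -53218)
Y(I) = 3 - 44/I (Y(I) = 3 + (4 - 92)/(I + I) = 3 - 88*1/(2*I) = 3 - 44/I)
Y(-4 - 1*2)/l + 3892/(-35496) = (3 - 44/(-4 - 1*2))/(-53218) + 3892/(-35496) = (3 - 44/(-4 - 2))*(-1/53218) + 3892*(-1/35496) = (3 - 44/(-6))*(-1/53218) - 973/8874 = (3 - 44*(-⅙))*(-1/53218) - 973/8874 = (3 + 22/3)*(-1/53218) - 973/8874 = (31/3)*(-1/53218) - 973/8874 = -31/159654 - 973/8874 = -12968203/118064133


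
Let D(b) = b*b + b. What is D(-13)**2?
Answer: 24336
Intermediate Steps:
D(b) = b + b**2 (D(b) = b**2 + b = b + b**2)
D(-13)**2 = (-13*(1 - 13))**2 = (-13*(-12))**2 = 156**2 = 24336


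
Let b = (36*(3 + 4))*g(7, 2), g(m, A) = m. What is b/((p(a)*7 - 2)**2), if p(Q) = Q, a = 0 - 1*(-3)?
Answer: 1764/361 ≈ 4.8864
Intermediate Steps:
a = 3 (a = 0 + 3 = 3)
b = 1764 (b = (36*(3 + 4))*7 = (36*7)*7 = 252*7 = 1764)
b/((p(a)*7 - 2)**2) = 1764/((3*7 - 2)**2) = 1764/((21 - 2)**2) = 1764/(19**2) = 1764/361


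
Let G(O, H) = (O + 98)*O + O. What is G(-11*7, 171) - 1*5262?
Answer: -6956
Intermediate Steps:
G(O, H) = O + O*(98 + O) (G(O, H) = (98 + O)*O + O = O*(98 + O) + O = O + O*(98 + O))
G(-11*7, 171) - 1*5262 = (-11*7)*(99 - 11*7) - 1*5262 = -77*(99 - 77) - 5262 = -77*22 - 5262 = -1694 - 5262 = -6956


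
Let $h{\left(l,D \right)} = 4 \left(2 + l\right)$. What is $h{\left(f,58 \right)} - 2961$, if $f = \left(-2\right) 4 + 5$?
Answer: $-2965$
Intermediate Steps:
$f = -3$ ($f = -8 + 5 = -3$)
$h{\left(l,D \right)} = 8 + 4 l$
$h{\left(f,58 \right)} - 2961 = \left(8 + 4 \left(-3\right)\right) - 2961 = \left(8 - 12\right) - 2961 = -4 - 2961 = -2965$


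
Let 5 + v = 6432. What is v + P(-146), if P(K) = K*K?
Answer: 27743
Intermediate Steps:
v = 6427 (v = -5 + 6432 = 6427)
P(K) = K²
v + P(-146) = 6427 + (-146)² = 6427 + 21316 = 27743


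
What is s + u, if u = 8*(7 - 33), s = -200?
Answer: -408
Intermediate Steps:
u = -208 (u = 8*(-26) = -208)
s + u = -200 - 208 = -408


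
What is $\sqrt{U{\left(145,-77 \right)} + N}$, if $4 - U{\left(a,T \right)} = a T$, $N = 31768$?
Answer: $\sqrt{42937} \approx 207.21$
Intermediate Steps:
$U{\left(a,T \right)} = 4 - T a$ ($U{\left(a,T \right)} = 4 - a T = 4 - T a$)
$\sqrt{U{\left(145,-77 \right)} + N} = \sqrt{\left(4 - \left(-77\right) 145\right) + 31768} = \sqrt{\left(4 + 11165\right) + 31768} = \sqrt{11169 + 31768} = \sqrt{42937}$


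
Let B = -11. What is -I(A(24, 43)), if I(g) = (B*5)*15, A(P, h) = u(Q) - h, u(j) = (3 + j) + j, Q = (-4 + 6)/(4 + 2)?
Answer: 825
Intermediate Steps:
Q = ⅓ (Q = 2/6 = 2*(⅙) = ⅓ ≈ 0.33333)
u(j) = 3 + 2*j
A(P, h) = 11/3 - h (A(P, h) = (3 + 2*(⅓)) - h = (3 + ⅔) - h = 11/3 - h)
I(g) = -825 (I(g) = -11*5*15 = -55*15 = -825)
-I(A(24, 43)) = -1*(-825) = 825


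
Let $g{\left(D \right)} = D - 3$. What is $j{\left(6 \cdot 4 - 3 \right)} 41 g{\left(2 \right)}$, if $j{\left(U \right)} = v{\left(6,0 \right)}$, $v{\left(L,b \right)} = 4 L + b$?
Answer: $-984$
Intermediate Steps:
$g{\left(D \right)} = -3 + D$ ($g{\left(D \right)} = D - 3 = -3 + D$)
$v{\left(L,b \right)} = b + 4 L$
$j{\left(U \right)} = 24$ ($j{\left(U \right)} = 0 + 4 \cdot 6 = 0 + 24 = 24$)
$j{\left(6 \cdot 4 - 3 \right)} 41 g{\left(2 \right)} = 24 \cdot 41 \left(-3 + 2\right) = 984 \left(-1\right) = -984$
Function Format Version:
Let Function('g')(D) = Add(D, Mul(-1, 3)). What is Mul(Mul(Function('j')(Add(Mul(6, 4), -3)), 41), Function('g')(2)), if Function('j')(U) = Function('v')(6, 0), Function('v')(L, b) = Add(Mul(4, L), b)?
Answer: -984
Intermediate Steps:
Function('g')(D) = Add(-3, D) (Function('g')(D) = Add(D, -3) = Add(-3, D))
Function('v')(L, b) = Add(b, Mul(4, L))
Function('j')(U) = 24 (Function('j')(U) = Add(0, Mul(4, 6)) = Add(0, 24) = 24)
Mul(Mul(Function('j')(Add(Mul(6, 4), -3)), 41), Function('g')(2)) = Mul(Mul(24, 41), Add(-3, 2)) = Mul(984, -1) = -984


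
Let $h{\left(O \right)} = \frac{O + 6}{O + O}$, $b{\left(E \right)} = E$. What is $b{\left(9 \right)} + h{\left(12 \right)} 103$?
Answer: $\frac{345}{4} \approx 86.25$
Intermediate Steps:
$h{\left(O \right)} = \frac{6 + O}{2 O}$
$b{\left(9 \right)} + h{\left(12 \right)} 103 = 9 + \frac{6 + 12}{2 \cdot 12} \cdot 103 = 9 + \frac{1}{2} \cdot \frac{1}{12} \cdot 18 \cdot 103 = 9 + \frac{3}{4} \cdot 103 = 9 + \frac{309}{4} = \frac{345}{4}$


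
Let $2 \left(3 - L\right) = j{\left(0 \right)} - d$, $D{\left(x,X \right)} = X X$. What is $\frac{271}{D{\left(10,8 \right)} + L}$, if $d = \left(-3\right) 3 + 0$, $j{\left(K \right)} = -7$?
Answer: $\frac{271}{66} \approx 4.1061$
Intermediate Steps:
$D{\left(x,X \right)} = X^{2}$
$d = -9$ ($d = -9 + 0 = -9$)
$L = 2$ ($L = 3 - \frac{-7 - -9}{2} = 3 - \frac{-7 + 9}{2} = 3 - 1 = 2$)
$\frac{271}{D{\left(10,8 \right)} + L} = \frac{271}{8^{2} + 2} = \frac{271}{64 + 2} = \frac{271}{66}$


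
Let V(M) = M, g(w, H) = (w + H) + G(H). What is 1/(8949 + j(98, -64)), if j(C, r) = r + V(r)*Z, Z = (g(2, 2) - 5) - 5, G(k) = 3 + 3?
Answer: 1/8885 ≈ 0.00011255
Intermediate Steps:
G(k) = 6
g(w, H) = 6 + H + w (g(w, H) = (w + H) + 6 = (H + w) + 6 = 6 + H + w)
Z = 0 (Z = ((6 + 2 + 2) - 5) - 5 = (10 - 5) - 5 = 5 - 5 = 0)
j(C, r) = r (j(C, r) = r + r*0 = r + 0 = r)
1/(8949 + j(98, -64)) = 1/(8949 - 64) = 1/8885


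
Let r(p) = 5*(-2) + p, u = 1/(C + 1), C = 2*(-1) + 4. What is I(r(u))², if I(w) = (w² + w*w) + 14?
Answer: 3268864/81 ≈ 40356.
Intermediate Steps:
C = 2 (C = -2 + 4 = 2)
u = ⅓ (u = 1/(2 + 1) = 1/3 = ⅓ ≈ 0.33333)
r(p) = -10 + p
I(w) = 14 + 2*w² (I(w) = (w² + w²) + 14 = 2*w² + 14 = 14 + 2*w²)
I(r(u))² = (14 + 2*(-10 + ⅓)²)² = (14 + 2*(-29/3)²)² = (14 + 2*(841/9))² = (14 + 1682/9)² = (1808/9)² = 3268864/81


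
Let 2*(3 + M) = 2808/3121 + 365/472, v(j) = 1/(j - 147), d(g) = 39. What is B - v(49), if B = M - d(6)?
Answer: -5941093371/144364976 ≈ -41.153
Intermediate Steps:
v(j) = 1/(-147 + j)
M = -6374131/2946224 (M = -3 + (2808/3121 + 365/472)/2 = -3 + (½)*(2464541/1473112) = -3 + 2464541/2946224 = -6374131/2946224 ≈ -2.1635)
B = -121276867/2946224 (B = -6374131/2946224 - 1*39 = -6374131/2946224 - 39 = -121276867/2946224 ≈ -41.164)
B - v(49) = -121276867/2946224 - 1/(-147 + 49) = -121276867/2946224 - 1/(-98) = -121276867/2946224 - 1*(-1/98) = -121276867/2946224 + 1/98 = -5941093371/144364976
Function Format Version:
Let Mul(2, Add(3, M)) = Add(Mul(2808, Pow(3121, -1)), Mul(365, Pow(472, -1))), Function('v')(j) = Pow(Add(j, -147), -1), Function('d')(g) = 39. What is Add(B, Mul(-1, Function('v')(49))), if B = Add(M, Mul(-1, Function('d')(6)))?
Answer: Rational(-5941093371, 144364976) ≈ -41.153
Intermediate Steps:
Function('v')(j) = Pow(Add(-147, j), -1)
M = Rational(-6374131, 2946224) (M = Add(-3, Mul(Rational(1, 2), Add(Mul(2808, Pow(3121, -1)), Mul(365, Pow(472, -1))))) = Add(-3, Mul(Rational(1, 2), Add(Mul(2808, Rational(1, 3121)), Mul(365, Rational(1, 472))))) = Add(-3, Mul(Rational(1, 2), Add(Rational(2808, 3121), Rational(365, 472)))) = Add(-3, Mul(Rational(1, 2), Rational(2464541, 1473112))) = Add(-3, Rational(2464541, 2946224)) = Rational(-6374131, 2946224) ≈ -2.1635)
B = Rational(-121276867, 2946224) (B = Add(Rational(-6374131, 2946224), Mul(-1, 39)) = Add(Rational(-6374131, 2946224), -39) = Rational(-121276867, 2946224) ≈ -41.164)
Add(B, Mul(-1, Function('v')(49))) = Add(Rational(-121276867, 2946224), Mul(-1, Pow(Add(-147, 49), -1))) = Add(Rational(-121276867, 2946224), Mul(-1, Pow(-98, -1))) = Add(Rational(-121276867, 2946224), Mul(-1, Rational(-1, 98))) = Add(Rational(-121276867, 2946224), Rational(1, 98)) = Rational(-5941093371, 144364976)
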